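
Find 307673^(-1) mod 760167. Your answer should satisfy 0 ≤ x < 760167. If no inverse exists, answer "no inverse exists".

677915

Apply the Euclidean algorithm to 760167 and 307673:
760167 = 2×307673 + 144821
307673 = 2×144821 + 18031
144821 = 8×18031 + 573
18031 = 31×573 + 268
573 = 2×268 + 37
268 = 7×37 + 9
37 = 4×9 + 1
9 = 9×1 + 0
gcd = 1, so the inverse exists. Back-substitute:
1 = 37 − 4·9
1 = −4·268 + 29·37
1 = 29·573 − 62·268
1 = −62·18031 + 1951·573
1 = 1951·144821 − 15670·18031
1 = −15670·307673 + 33291·144821
1 = 33291·760167 − 82252·307673
Hence 307673⁻¹ ≡ -82252 ≡ 677915 (mod 760167).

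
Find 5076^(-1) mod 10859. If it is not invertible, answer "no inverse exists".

Run Euclid on (10859, 5076):
10859 = 2*5076 + 707
5076 = 7*707 + 127
707 = 5*127 + 72
127 = 1*72 + 55
72 = 1*55 + 17
55 = 3*17 + 4
17 = 4*4 + 1
4 = 4*1 + 0
gcd = 1, so the inverse exists. Back-substitute:
1 = 17 − 4·4
1 = −4·55 + 13·17
1 = 13·72 − 17·55
1 = −17·127 + 30·72
1 = 30·707 − 167·127
1 = −167·5076 + 1199·707
1 = 1199·10859 − 2565·5076
Hence 5076⁻¹ ≡ -2565 ≡ 8294 (mod 10859).

8294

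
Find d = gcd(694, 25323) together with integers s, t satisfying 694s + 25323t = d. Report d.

1

Repeated division:
25323 = 36·694 + 339
694 = 2·339 + 16
339 = 21·16 + 3
16 = 5·3 + 1
3 = 3·1 + 0
gcd(694, 25323) = 1.
Express as a combination:
1 = 16 − 5·3
1 = −5·339 + 106·16
1 = 106·694 − 217·339
1 = −217·25323 + 7918·694
So 1 = (-217)·25323 + (7918)·694.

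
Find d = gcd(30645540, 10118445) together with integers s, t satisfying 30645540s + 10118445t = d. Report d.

Repeated division:
30645540 = 3×10118445 + 290205
10118445 = 34×290205 + 251475
290205 = 1×251475 + 38730
251475 = 6×38730 + 19095
38730 = 2×19095 + 540
19095 = 35×540 + 195
540 = 2×195 + 150
195 = 1×150 + 45
150 = 3×45 + 15
45 = 3×15 + 0
gcd(30645540, 10118445) = 15.
Working backward:
15 = 150 − 3·45
15 = −3·195 + 4·150
15 = 4·540 − 11·195
15 = −11·19095 + 389·540
15 = 389·38730 − 789·19095
15 = −789·251475 + 5123·38730
15 = 5123·290205 − 5912·251475
15 = −5912·10118445 + 206131·290205
15 = 206131·30645540 − 624305·10118445
So 15 = (206131)·30645540 + (-624305)·10118445.

15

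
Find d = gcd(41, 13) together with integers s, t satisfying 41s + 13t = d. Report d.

1

Repeated division:
41 = 3*13 + 2
13 = 6*2 + 1
2 = 2*1 + 0
gcd(41, 13) = 1.
Express as a combination:
1 = 13 − 6·2
1 = −6·41 + 19·13
So 1 = (-6)·41 + (19)·13.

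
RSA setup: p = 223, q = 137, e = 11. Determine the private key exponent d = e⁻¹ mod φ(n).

10979

φ(n) = (p−1)(q−1) = 222·136 = 30192.
Need d with 11·d ≡ 1 (mod 30192). Apply the extended Euclidean algorithm:
30192 = 2744*11 + 8
11 = 1*8 + 3
8 = 2*3 + 2
3 = 1*2 + 1
2 = 2*1 + 0
Back-substitute:
1 = 3 − 2
1 = −8 + 3·3
1 = 3·11 − 4·8
1 = −4·30192 + 10979·11
So 11·10979 ≡ 1 (mod 30192), hence d = 10979.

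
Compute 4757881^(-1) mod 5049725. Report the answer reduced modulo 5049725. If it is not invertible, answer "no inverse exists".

Extended Euclidean algorithm:
5049725 = 1*4757881 + 291844
4757881 = 16*291844 + 88377
291844 = 3*88377 + 26713
88377 = 3*26713 + 8238
26713 = 3*8238 + 1999
8238 = 4*1999 + 242
1999 = 8*242 + 63
242 = 3*63 + 53
63 = 1*53 + 10
53 = 5*10 + 3
10 = 3*3 + 1
3 = 3*1 + 0
The gcd is 1. Working backward:
1 = 10 − 3·3
1 = −3·53 + 16·10
1 = 16·63 − 19·53
1 = −19·242 + 73·63
1 = 73·1999 − 603·242
1 = −603·8238 + 2485·1999
1 = 2485·26713 − 8058·8238
1 = −8058·88377 + 26659·26713
1 = 26659·291844 − 88035·88377
1 = −88035·4757881 + 1435219·291844
1 = 1435219·5049725 − 1523254·4757881
Hence 4757881⁻¹ ≡ -1523254 ≡ 3526471 (mod 5049725).

3526471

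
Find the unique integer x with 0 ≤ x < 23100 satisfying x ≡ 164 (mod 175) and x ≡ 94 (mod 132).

Write x = 164 + 175·k. Then 175·k ≡ 94 − 164 ≡ 62 (mod 132).
Need 175⁻¹ mod 132. Extended Euclid on (132, 43):
132 = 3·43 + 3
43 = 14·3 + 1
3 = 3·1 + 0
Back-substitute:
1 = 43 − 14·3
1 = −14·132 + 43·43
175⁻¹ ≡ 43 (mod 132), so k ≡ 43·62 ≡ 26 (mod 132).
x = 164 + 175·26 = 4714.

4714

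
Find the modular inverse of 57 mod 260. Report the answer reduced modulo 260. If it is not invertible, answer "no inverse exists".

Run Euclid on (260, 57):
260 = 4*57 + 32
57 = 1*32 + 25
32 = 1*25 + 7
25 = 3*7 + 4
7 = 1*4 + 3
4 = 1*3 + 1
3 = 3*1 + 0
Since gcd(57, 260) = 1, back-substitute to write 1 as a combination:
1 = 4 − 3
1 = −7 + 2·4
1 = 2·25 − 7·7
1 = −7·32 + 9·25
1 = 9·57 − 16·32
1 = −16·260 + 73·57
So 57·73 ≡ 1 (mod 260).

73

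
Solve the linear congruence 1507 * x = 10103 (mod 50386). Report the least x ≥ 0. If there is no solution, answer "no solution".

22107

First find gcd(1507, 50386):
50386 = 33*1507 + 655
1507 = 2*655 + 197
655 = 3*197 + 64
197 = 3*64 + 5
64 = 12*5 + 4
5 = 1*4 + 1
4 = 4*1 + 0
gcd = 1, so a unique solution mod 50386 exists.
Back-substitute for the Bézout coefficients:
1 = 5 − 4
1 = −64 + 13·5
1 = 13·197 − 40·64
1 = −40·655 + 133·197
1 = 133·1507 − 306·655
1 = −306·50386 + 10231·1507
So 1507·(10231) ≡ 1 (mod 50386), giving 1507⁻¹ ≡ 10231.
x ≡ 1507⁻¹·10103 ≡ 10231·10103 ≡ 22107 (mod 50386).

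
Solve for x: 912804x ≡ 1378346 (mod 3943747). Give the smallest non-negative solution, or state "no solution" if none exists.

First find gcd(912804, 3943747):
3943747 = 4·912804 + 292531
912804 = 3·292531 + 35211
292531 = 8·35211 + 10843
35211 = 3·10843 + 2682
10843 = 4·2682 + 115
2682 = 23·115 + 37
115 = 3·37 + 4
37 = 9·4 + 1
4 = 4·1 + 0
gcd = 1, so a unique solution mod 3943747 exists.
Back-substitute for the Bézout coefficients:
1 = 37 − 9·4
1 = −9·115 + 28·37
1 = 28·2682 − 653·115
1 = −653·10843 + 2640·2682
1 = 2640·35211 − 8573·10843
1 = −8573·292531 + 71224·35211
1 = 71224·912804 − 222245·292531
1 = −222245·3943747 + 960204·912804
So 912804·(960204) ≡ 1 (mod 3943747), giving 912804⁻¹ ≡ 960204.
x ≡ 912804⁻¹·1378346 ≡ 960204·1378346 ≡ 3399360 (mod 3943747).

3399360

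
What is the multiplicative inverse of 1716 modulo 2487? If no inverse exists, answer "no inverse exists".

no inverse exists

Compute gcd(1716, 2487):
2487 = 1*1716 + 771
1716 = 2*771 + 174
771 = 4*174 + 75
174 = 2*75 + 24
75 = 3*24 + 3
24 = 8*3 + 0
Since gcd = 3 > 1, 1716 is not a unit mod 2487.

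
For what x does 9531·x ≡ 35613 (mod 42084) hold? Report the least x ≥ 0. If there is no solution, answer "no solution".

First find gcd(9531, 42084):
42084 = 4*9531 + 3960
9531 = 2*3960 + 1611
3960 = 2*1611 + 738
1611 = 2*738 + 135
738 = 5*135 + 63
135 = 2*63 + 9
63 = 7*9 + 0
gcd = 9 and 9 | 35613, so solutions exist. Divide through by 9: 1059x ≡ 3957 (mod 4676).
Now find 1059⁻¹ mod 4676:
4676 = 4*1059 + 440
1059 = 2*440 + 179
440 = 2*179 + 82
179 = 2*82 + 15
82 = 5*15 + 7
15 = 2*7 + 1
7 = 7*1 + 0
Back-substitute:
1 = 15 − 2·7
1 = −2·82 + 11·15
1 = 11·179 − 24·82
1 = −24·440 + 59·179
1 = 59·1059 − 142·440
1 = −142·4676 + 627·1059
So 1059⁻¹ ≡ 627 (mod 4676).
Then x ≡ 627·3957 ≡ 2759 (mod 4676); the smallest non-negative solution is x = 2759.

2759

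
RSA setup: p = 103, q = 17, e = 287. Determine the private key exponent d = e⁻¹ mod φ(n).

671

φ(n) = (p−1)(q−1) = 102·16 = 1632.
Need d with 287·d ≡ 1 (mod 1632). Apply the extended Euclidean algorithm:
1632 = 5*287 + 197
287 = 1*197 + 90
197 = 2*90 + 17
90 = 5*17 + 5
17 = 3*5 + 2
5 = 2*2 + 1
2 = 2*1 + 0
Back-substitute:
1 = 5 − 2·2
1 = −2·17 + 7·5
1 = 7·90 − 37·17
1 = −37·197 + 81·90
1 = 81·287 − 118·197
1 = −118·1632 + 671·287
So 287·671 ≡ 1 (mod 1632), hence d = 671.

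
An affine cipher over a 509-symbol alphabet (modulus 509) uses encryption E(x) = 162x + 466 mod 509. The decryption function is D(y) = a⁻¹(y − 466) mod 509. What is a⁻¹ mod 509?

gcd(509, 162) by repeated division:
509 = 3·162 + 23
162 = 7·23 + 1
23 = 23·1 + 0
The gcd is 1. Working backward:
1 = 162 − 7·23
1 = −7·509 + 22·162
So 162·22 ≡ 1 (mod 509).

22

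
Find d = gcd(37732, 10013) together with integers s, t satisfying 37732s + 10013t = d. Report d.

Repeated division:
37732 = 3*10013 + 7693
10013 = 1*7693 + 2320
7693 = 3*2320 + 733
2320 = 3*733 + 121
733 = 6*121 + 7
121 = 17*7 + 2
7 = 3*2 + 1
2 = 2*1 + 0
gcd(37732, 10013) = 1.
Working backward:
1 = 7 − 3·2
1 = −3·121 + 52·7
1 = 52·733 − 315·121
1 = −315·2320 + 997·733
1 = 997·7693 − 3306·2320
1 = −3306·10013 + 4303·7693
1 = 4303·37732 − 16215·10013
So 1 = (4303)·37732 + (-16215)·10013.

1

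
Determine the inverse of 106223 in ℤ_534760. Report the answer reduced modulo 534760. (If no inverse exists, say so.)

112527

Run Euclid on (534760, 106223):
534760 = 5×106223 + 3645
106223 = 29×3645 + 518
3645 = 7×518 + 19
518 = 27×19 + 5
19 = 3×5 + 4
5 = 1×4 + 1
4 = 4×1 + 0
The gcd is 1. Working backward:
1 = 5 − 4
1 = −19 + 4·5
1 = 4·518 − 109·19
1 = −109·3645 + 767·518
1 = 767·106223 − 22352·3645
1 = −22352·534760 + 112527·106223
So 106223·112527 ≡ 1 (mod 534760).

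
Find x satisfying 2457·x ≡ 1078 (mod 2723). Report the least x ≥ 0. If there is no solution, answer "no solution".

344

First find gcd(2457, 2723):
2723 = 1·2457 + 266
2457 = 9·266 + 63
266 = 4·63 + 14
63 = 4·14 + 7
14 = 2·7 + 0
gcd = 7 and 7 | 1078, so solutions exist. Divide through by 7: 351x ≡ 154 (mod 389).
Now find 351⁻¹ mod 389:
389 = 1×351 + 38
351 = 9×38 + 9
38 = 4×9 + 2
9 = 4×2 + 1
2 = 2×1 + 0
Back-substitute:
1 = 9 − 4·2
1 = −4·38 + 17·9
1 = 17·351 − 157·38
1 = −157·389 + 174·351
So 351⁻¹ ≡ 174 (mod 389).
Then x ≡ 174·154 ≡ 344 (mod 389); the smallest non-negative solution is x = 344.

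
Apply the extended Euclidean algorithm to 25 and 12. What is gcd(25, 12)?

Repeated division:
25 = 2*12 + 1
12 = 12*1 + 0
gcd(25, 12) = 1.
Express as a combination:
1 = 25 − 2·12
So 1 = (1)·25 + (-2)·12.

1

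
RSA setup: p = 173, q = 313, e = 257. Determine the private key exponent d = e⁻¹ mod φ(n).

φ(n) = (p−1)(q−1) = 172·312 = 53664.
Need d with 257·d ≡ 1 (mod 53664). Apply the extended Euclidean algorithm:
53664 = 208×257 + 208
257 = 1×208 + 49
208 = 4×49 + 12
49 = 4×12 + 1
12 = 12×1 + 0
Back-substitute:
1 = 49 − 4·12
1 = −4·208 + 17·49
1 = 17·257 − 21·208
1 = −21·53664 + 4385·257
So 257·4385 ≡ 1 (mod 53664), hence d = 4385.

4385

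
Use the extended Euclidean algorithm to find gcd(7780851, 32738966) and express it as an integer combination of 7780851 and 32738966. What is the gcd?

13

Euclidean algorithm:
32738966 = 4*7780851 + 1615562
7780851 = 4*1615562 + 1318603
1615562 = 1*1318603 + 296959
1318603 = 4*296959 + 130767
296959 = 2*130767 + 35425
130767 = 3*35425 + 24492
35425 = 1*24492 + 10933
24492 = 2*10933 + 2626
10933 = 4*2626 + 429
2626 = 6*429 + 52
429 = 8*52 + 13
52 = 4*13 + 0
gcd(7780851, 32738966) = 13.
Back-substituting:
13 = 429 − 8·52
13 = −8·2626 + 49·429
13 = 49·10933 − 204·2626
13 = −204·24492 + 457·10933
13 = 457·35425 − 661·24492
13 = −661·130767 + 2440·35425
13 = 2440·296959 − 5541·130767
13 = −5541·1318603 + 24604·296959
13 = 24604·1615562 − 30145·1318603
13 = −30145·7780851 + 145184·1615562
13 = 145184·32738966 − 610881·7780851
So 13 = (145184)·32738966 + (-610881)·7780851.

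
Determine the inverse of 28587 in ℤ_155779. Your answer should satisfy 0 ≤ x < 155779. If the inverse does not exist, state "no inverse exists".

Euclidean algorithm on 155779, 28587:
155779 = 5×28587 + 12844
28587 = 2×12844 + 2899
12844 = 4×2899 + 1248
2899 = 2×1248 + 403
1248 = 3×403 + 39
403 = 10×39 + 13
39 = 3×13 + 0
Since gcd = 13 > 1, 28587 is not a unit mod 155779.

no inverse exists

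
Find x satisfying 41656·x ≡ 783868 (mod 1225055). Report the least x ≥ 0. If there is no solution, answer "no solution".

First find gcd(41656, 1225055):
1225055 = 29*41656 + 17031
41656 = 2*17031 + 7594
17031 = 2*7594 + 1843
7594 = 4*1843 + 222
1843 = 8*222 + 67
222 = 3*67 + 21
67 = 3*21 + 4
21 = 5*4 + 1
4 = 4*1 + 0
gcd = 1, so a unique solution mod 1225055 exists.
Back-substitute for the Bézout coefficients:
1 = 21 − 5·4
1 = −5·67 + 16·21
1 = 16·222 − 53·67
1 = −53·1843 + 440·222
1 = 440·7594 − 1813·1843
1 = −1813·17031 + 4066·7594
1 = 4066·41656 − 9945·17031
1 = −9945·1225055 + 292471·41656
So 41656·(292471) ≡ 1 (mod 1225055), giving 41656⁻¹ ≡ 292471.
x ≡ 41656⁻¹·783868 ≡ 292471·783868 ≡ 640073 (mod 1225055).

640073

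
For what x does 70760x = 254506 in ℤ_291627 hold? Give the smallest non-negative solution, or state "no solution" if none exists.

85736

First find gcd(70760, 291627):
291627 = 4*70760 + 8587
70760 = 8*8587 + 2064
8587 = 4*2064 + 331
2064 = 6*331 + 78
331 = 4*78 + 19
78 = 4*19 + 2
19 = 9*2 + 1
2 = 2*1 + 0
gcd = 1, so a unique solution mod 291627 exists.
Back-substitute for the Bézout coefficients:
1 = 19 − 9·2
1 = −9·78 + 37·19
1 = 37·331 − 157·78
1 = −157·2064 + 979·331
1 = 979·8587 − 4073·2064
1 = −4073·70760 + 33563·8587
1 = 33563·291627 − 138325·70760
So 70760·(-138325) ≡ 1 (mod 291627), giving 70760⁻¹ ≡ 153302.
x ≡ 70760⁻¹·254506 ≡ 153302·254506 ≡ 85736 (mod 291627).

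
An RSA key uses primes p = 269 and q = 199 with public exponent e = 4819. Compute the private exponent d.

32803

φ(n) = (p−1)(q−1) = 268·198 = 53064.
Need d with 4819·d ≡ 1 (mod 53064). Apply the extended Euclidean algorithm:
53064 = 11·4819 + 55
4819 = 87·55 + 34
55 = 1·34 + 21
34 = 1·21 + 13
21 = 1·13 + 8
13 = 1·8 + 5
8 = 1·5 + 3
5 = 1·3 + 2
3 = 1·2 + 1
2 = 2·1 + 0
Back-substitute:
1 = 3 − 2
1 = −5 + 2·3
1 = 2·8 − 3·5
1 = −3·13 + 5·8
1 = 5·21 − 8·13
1 = −8·34 + 13·21
1 = 13·55 − 21·34
1 = −21·4819 + 1840·55
1 = 1840·53064 − 20261·4819
So 4819·(-20261) ≡ 1 (mod 53064), hence d ≡ -20261 ≡ 32803 (mod 53064).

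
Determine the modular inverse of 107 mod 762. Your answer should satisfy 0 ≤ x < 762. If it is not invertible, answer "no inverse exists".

Apply the Euclidean algorithm to 762 and 107:
762 = 7·107 + 13
107 = 8·13 + 3
13 = 4·3 + 1
3 = 3·1 + 0
The gcd is 1. Working backward:
1 = 13 − 4·3
1 = −4·107 + 33·13
1 = 33·762 − 235·107
So 107·(-235) ≡ 1 (mod 762), and -235 ≡ 527 (mod 762).

527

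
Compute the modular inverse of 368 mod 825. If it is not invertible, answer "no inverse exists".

Apply the Euclidean algorithm to 825 and 368:
825 = 2·368 + 89
368 = 4·89 + 12
89 = 7·12 + 5
12 = 2·5 + 2
5 = 2·2 + 1
2 = 2·1 + 0
The gcd is 1. Working backward:
1 = 5 − 2·2
1 = −2·12 + 5·5
1 = 5·89 − 37·12
1 = −37·368 + 153·89
1 = 153·825 − 343·368
Hence 368⁻¹ ≡ -343 ≡ 482 (mod 825).

482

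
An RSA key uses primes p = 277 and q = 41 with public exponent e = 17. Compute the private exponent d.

φ(n) = (p−1)(q−1) = 276·40 = 11040.
Need d with 17·d ≡ 1 (mod 11040). Apply the extended Euclidean algorithm:
11040 = 649·17 + 7
17 = 2·7 + 3
7 = 2·3 + 1
3 = 3·1 + 0
Back-substitute:
1 = 7 − 2·3
1 = −2·17 + 5·7
1 = 5·11040 − 3247·17
So 17·(-3247) ≡ 1 (mod 11040), hence d ≡ -3247 ≡ 7793 (mod 11040).

7793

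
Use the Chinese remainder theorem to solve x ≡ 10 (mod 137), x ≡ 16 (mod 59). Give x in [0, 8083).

Write x = 10 + 137·k. Then 137·k ≡ 16 − 10 ≡ 6 (mod 59).
Need 137⁻¹ mod 59. Extended Euclid on (59, 19):
59 = 3×19 + 2
19 = 9×2 + 1
2 = 2×1 + 0
Back-substitute:
1 = 19 − 9·2
1 = −9·59 + 28·19
137⁻¹ ≡ 28 (mod 59), so k ≡ 28·6 ≡ 50 (mod 59).
x = 10 + 137·50 = 6860.

6860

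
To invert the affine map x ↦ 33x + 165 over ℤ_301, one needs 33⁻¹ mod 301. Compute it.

Run Euclid on (301, 33):
301 = 9*33 + 4
33 = 8*4 + 1
4 = 4*1 + 0
The gcd is 1. Working backward:
1 = 33 − 8·4
1 = −8·301 + 73·33
So 33·73 ≡ 1 (mod 301).

73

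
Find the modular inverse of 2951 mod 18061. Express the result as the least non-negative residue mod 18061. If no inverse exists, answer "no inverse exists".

814

Extended Euclidean algorithm:
18061 = 6·2951 + 355
2951 = 8·355 + 111
355 = 3·111 + 22
111 = 5·22 + 1
22 = 22·1 + 0
Since gcd(2951, 18061) = 1, back-substitute to write 1 as a combination:
1 = 111 − 5·22
1 = −5·355 + 16·111
1 = 16·2951 − 133·355
1 = −133·18061 + 814·2951
So 2951·814 ≡ 1 (mod 18061).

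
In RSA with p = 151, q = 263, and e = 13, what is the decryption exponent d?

φ(n) = (p−1)(q−1) = 150·262 = 39300.
Need d with 13·d ≡ 1 (mod 39300). Apply the extended Euclidean algorithm:
39300 = 3023*13 + 1
13 = 13*1 + 0
Back-substitute:
1 = 39300 − 3023·13
So 13·(-3023) ≡ 1 (mod 39300), hence d ≡ -3023 ≡ 36277 (mod 39300).

36277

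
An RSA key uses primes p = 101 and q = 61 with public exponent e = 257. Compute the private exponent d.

φ(n) = (p−1)(q−1) = 100·60 = 6000.
Need d with 257·d ≡ 1 (mod 6000). Apply the extended Euclidean algorithm:
6000 = 23×257 + 89
257 = 2×89 + 79
89 = 1×79 + 10
79 = 7×10 + 9
10 = 1×9 + 1
9 = 9×1 + 0
Back-substitute:
1 = 10 − 9
1 = −79 + 8·10
1 = 8·89 − 9·79
1 = −9·257 + 26·89
1 = 26·6000 − 607·257
So 257·(-607) ≡ 1 (mod 6000), hence d ≡ -607 ≡ 5393 (mod 6000).

5393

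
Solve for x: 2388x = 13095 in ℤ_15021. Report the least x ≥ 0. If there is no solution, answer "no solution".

First find gcd(2388, 15021):
15021 = 6·2388 + 693
2388 = 3·693 + 309
693 = 2·309 + 75
309 = 4·75 + 9
75 = 8·9 + 3
9 = 3·3 + 0
gcd = 3 and 3 | 13095, so solutions exist. Divide through by 3: 796x ≡ 4365 (mod 5007).
Now find 796⁻¹ mod 5007:
5007 = 6*796 + 231
796 = 3*231 + 103
231 = 2*103 + 25
103 = 4*25 + 3
25 = 8*3 + 1
3 = 3*1 + 0
Back-substitute:
1 = 25 − 8·3
1 = −8·103 + 33·25
1 = 33·231 − 74·103
1 = −74·796 + 255·231
1 = 255·5007 − 1604·796
So 796·(-1604) ≡ 1 (mod 5007), i.e. 796⁻¹ ≡ 3403.
Then x ≡ 3403·4365 ≡ 3333 (mod 5007); the smallest non-negative solution is x = 3333.

3333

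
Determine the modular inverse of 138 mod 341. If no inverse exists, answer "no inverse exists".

Apply the Euclidean algorithm to 341 and 138:
341 = 2×138 + 65
138 = 2×65 + 8
65 = 8×8 + 1
8 = 8×1 + 0
gcd = 1, so the inverse exists. Back-substitute:
1 = 65 − 8·8
1 = −8·138 + 17·65
1 = 17·341 − 42·138
So 138·(-42) ≡ 1 (mod 341), and -42 ≡ 299 (mod 341).

299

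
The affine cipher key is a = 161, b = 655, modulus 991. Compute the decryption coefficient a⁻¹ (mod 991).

Extended Euclidean algorithm:
991 = 6×161 + 25
161 = 6×25 + 11
25 = 2×11 + 3
11 = 3×3 + 2
3 = 1×2 + 1
2 = 2×1 + 0
gcd = 1, so the inverse exists. Back-substitute:
1 = 3 − 2
1 = −11 + 4·3
1 = 4·25 − 9·11
1 = −9·161 + 58·25
1 = 58·991 − 357·161
So 161·(-357) ≡ 1 (mod 991), and -357 ≡ 634 (mod 991).

634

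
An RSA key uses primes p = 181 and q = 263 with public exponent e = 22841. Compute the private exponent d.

5201

φ(n) = (p−1)(q−1) = 180·262 = 47160.
Need d with 22841·d ≡ 1 (mod 47160). Apply the extended Euclidean algorithm:
47160 = 2×22841 + 1478
22841 = 15×1478 + 671
1478 = 2×671 + 136
671 = 4×136 + 127
136 = 1×127 + 9
127 = 14×9 + 1
9 = 9×1 + 0
Back-substitute:
1 = 127 − 14·9
1 = −14·136 + 15·127
1 = 15·671 − 74·136
1 = −74·1478 + 163·671
1 = 163·22841 − 2519·1478
1 = −2519·47160 + 5201·22841
So 22841·5201 ≡ 1 (mod 47160), hence d = 5201.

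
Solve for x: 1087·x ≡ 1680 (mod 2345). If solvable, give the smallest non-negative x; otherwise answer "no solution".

1050

First find gcd(1087, 2345):
2345 = 2·1087 + 171
1087 = 6·171 + 61
171 = 2·61 + 49
61 = 1·49 + 12
49 = 4·12 + 1
12 = 12·1 + 0
gcd = 1, so a unique solution mod 2345 exists.
Back-substitute for the Bézout coefficients:
1 = 49 − 4·12
1 = −4·61 + 5·49
1 = 5·171 − 14·61
1 = −14·1087 + 89·171
1 = 89·2345 − 192·1087
So 1087·(-192) ≡ 1 (mod 2345), giving 1087⁻¹ ≡ 2153.
x ≡ 1087⁻¹·1680 ≡ 2153·1680 ≡ 1050 (mod 2345).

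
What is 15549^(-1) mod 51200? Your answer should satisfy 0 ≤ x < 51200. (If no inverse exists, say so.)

Apply the Euclidean algorithm to 51200 and 15549:
51200 = 3*15549 + 4553
15549 = 3*4553 + 1890
4553 = 2*1890 + 773
1890 = 2*773 + 344
773 = 2*344 + 85
344 = 4*85 + 4
85 = 21*4 + 1
4 = 4*1 + 0
The gcd is 1. Working backward:
1 = 85 − 21·4
1 = −21·344 + 85·85
1 = 85·773 − 191·344
1 = −191·1890 + 467·773
1 = 467·4553 − 1125·1890
1 = −1125·15549 + 3842·4553
1 = 3842·51200 − 12651·15549
Hence 15549⁻¹ ≡ -12651 ≡ 38549 (mod 51200).

38549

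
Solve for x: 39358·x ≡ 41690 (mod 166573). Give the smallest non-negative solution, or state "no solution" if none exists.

First find gcd(39358, 166573):
166573 = 4×39358 + 9141
39358 = 4×9141 + 2794
9141 = 3×2794 + 759
2794 = 3×759 + 517
759 = 1×517 + 242
517 = 2×242 + 33
242 = 7×33 + 11
33 = 3×11 + 0
gcd = 11 and 11 | 41690, so solutions exist. Divide through by 11: 3578x ≡ 3790 (mod 15143).
Now find 3578⁻¹ mod 15143:
15143 = 4*3578 + 831
3578 = 4*831 + 254
831 = 3*254 + 69
254 = 3*69 + 47
69 = 1*47 + 22
47 = 2*22 + 3
22 = 7*3 + 1
3 = 3*1 + 0
Back-substitute:
1 = 22 − 7·3
1 = −7·47 + 15·22
1 = 15·69 − 22·47
1 = −22·254 + 81·69
1 = 81·831 − 265·254
1 = −265·3578 + 1141·831
1 = 1141·15143 − 4829·3578
So 3578·(-4829) ≡ 1 (mod 15143), i.e. 3578⁻¹ ≡ 10314.
Then x ≡ 10314·3790 ≡ 5977 (mod 15143); the smallest non-negative solution is x = 5977.

5977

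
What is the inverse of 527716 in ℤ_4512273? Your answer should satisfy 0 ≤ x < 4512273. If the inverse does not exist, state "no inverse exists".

3783448

Extended Euclidean algorithm:
4512273 = 8·527716 + 290545
527716 = 1·290545 + 237171
290545 = 1·237171 + 53374
237171 = 4·53374 + 23675
53374 = 2·23675 + 6024
23675 = 3·6024 + 5603
6024 = 1·5603 + 421
5603 = 13·421 + 130
421 = 3·130 + 31
130 = 4·31 + 6
31 = 5·6 + 1
6 = 6·1 + 0
Since gcd(527716, 4512273) = 1, back-substitute to write 1 as a combination:
1 = 31 − 5·6
1 = −5·130 + 21·31
1 = 21·421 − 68·130
1 = −68·5603 + 905·421
1 = 905·6024 − 973·5603
1 = −973·23675 + 3824·6024
1 = 3824·53374 − 8621·23675
1 = −8621·237171 + 38308·53374
1 = 38308·290545 − 46929·237171
1 = −46929·527716 + 85237·290545
1 = 85237·4512273 − 728825·527716
So 527716·(-728825) ≡ 1 (mod 4512273), and -728825 ≡ 3783448 (mod 4512273).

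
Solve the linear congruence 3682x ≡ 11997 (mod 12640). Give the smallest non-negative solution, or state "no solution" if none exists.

no solution

gcd(3682, 12640):
12640 = 3*3682 + 1594
3682 = 2*1594 + 494
1594 = 3*494 + 112
494 = 4*112 + 46
112 = 2*46 + 20
46 = 2*20 + 6
20 = 3*6 + 2
6 = 3*2 + 0
gcd = 2, but 2 ∤ 11997, so the congruence has no solution.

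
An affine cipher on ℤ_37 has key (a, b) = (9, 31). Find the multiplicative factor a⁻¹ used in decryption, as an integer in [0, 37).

33

Run Euclid on (37, 9):
37 = 4·9 + 1
9 = 9·1 + 0
The gcd is 1. Working backward:
1 = 37 − 4·9
Hence 9⁻¹ ≡ -4 ≡ 33 (mod 37).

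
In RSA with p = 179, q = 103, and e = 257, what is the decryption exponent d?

14765

φ(n) = (p−1)(q−1) = 178·102 = 18156.
Need d with 257·d ≡ 1 (mod 18156). Apply the extended Euclidean algorithm:
18156 = 70*257 + 166
257 = 1*166 + 91
166 = 1*91 + 75
91 = 1*75 + 16
75 = 4*16 + 11
16 = 1*11 + 5
11 = 2*5 + 1
5 = 5*1 + 0
Back-substitute:
1 = 11 − 2·5
1 = −2·16 + 3·11
1 = 3·75 − 14·16
1 = −14·91 + 17·75
1 = 17·166 − 31·91
1 = −31·257 + 48·166
1 = 48·18156 − 3391·257
So 257·(-3391) ≡ 1 (mod 18156), hence d ≡ -3391 ≡ 14765 (mod 18156).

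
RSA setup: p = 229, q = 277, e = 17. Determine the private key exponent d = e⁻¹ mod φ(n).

φ(n) = (p−1)(q−1) = 228·276 = 62928.
Need d with 17·d ≡ 1 (mod 62928). Apply the extended Euclidean algorithm:
62928 = 3701×17 + 11
17 = 1×11 + 6
11 = 1×6 + 5
6 = 1×5 + 1
5 = 5×1 + 0
Back-substitute:
1 = 6 − 5
1 = −11 + 2·6
1 = 2·17 − 3·11
1 = −3·62928 + 11105·17
So 17·11105 ≡ 1 (mod 62928), hence d = 11105.

11105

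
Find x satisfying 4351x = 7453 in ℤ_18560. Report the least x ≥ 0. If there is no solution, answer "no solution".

First find gcd(4351, 18560):
18560 = 4*4351 + 1156
4351 = 3*1156 + 883
1156 = 1*883 + 273
883 = 3*273 + 64
273 = 4*64 + 17
64 = 3*17 + 13
17 = 1*13 + 4
13 = 3*4 + 1
4 = 4*1 + 0
gcd = 1, so a unique solution mod 18560 exists.
Back-substitute for the Bézout coefficients:
1 = 13 − 3·4
1 = −3·17 + 4·13
1 = 4·64 − 15·17
1 = −15·273 + 64·64
1 = 64·883 − 207·273
1 = −207·1156 + 271·883
1 = 271·4351 − 1020·1156
1 = −1020·18560 + 4351·4351
So 4351·(4351) ≡ 1 (mod 18560), giving 4351⁻¹ ≡ 4351.
x ≡ 4351⁻¹·7453 ≡ 4351·7453 ≡ 3683 (mod 18560).

3683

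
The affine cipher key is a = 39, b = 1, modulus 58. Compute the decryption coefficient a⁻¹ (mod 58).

gcd(58, 39) by repeated division:
58 = 1*39 + 19
39 = 2*19 + 1
19 = 19*1 + 0
gcd = 1, so the inverse exists. Back-substitute:
1 = 39 − 2·19
1 = −2·58 + 3·39
So 39·3 ≡ 1 (mod 58).

3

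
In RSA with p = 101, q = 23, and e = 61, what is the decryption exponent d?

541

φ(n) = (p−1)(q−1) = 100·22 = 2200.
Need d with 61·d ≡ 1 (mod 2200). Apply the extended Euclidean algorithm:
2200 = 36×61 + 4
61 = 15×4 + 1
4 = 4×1 + 0
Back-substitute:
1 = 61 − 15·4
1 = −15·2200 + 541·61
So 61·541 ≡ 1 (mod 2200), hence d = 541.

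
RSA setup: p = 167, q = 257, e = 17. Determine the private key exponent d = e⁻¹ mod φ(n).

φ(n) = (p−1)(q−1) = 166·256 = 42496.
Need d with 17·d ≡ 1 (mod 42496). Apply the extended Euclidean algorithm:
42496 = 2499*17 + 13
17 = 1*13 + 4
13 = 3*4 + 1
4 = 4*1 + 0
Back-substitute:
1 = 13 − 3·4
1 = −3·17 + 4·13
1 = 4·42496 − 9999·17
So 17·(-9999) ≡ 1 (mod 42496), hence d ≡ -9999 ≡ 32497 (mod 42496).

32497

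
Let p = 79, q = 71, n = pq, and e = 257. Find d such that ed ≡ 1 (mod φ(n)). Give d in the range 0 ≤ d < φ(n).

3293

φ(n) = (p−1)(q−1) = 78·70 = 5460.
Need d with 257·d ≡ 1 (mod 5460). Apply the extended Euclidean algorithm:
5460 = 21·257 + 63
257 = 4·63 + 5
63 = 12·5 + 3
5 = 1·3 + 2
3 = 1·2 + 1
2 = 2·1 + 0
Back-substitute:
1 = 3 − 2
1 = −5 + 2·3
1 = 2·63 − 25·5
1 = −25·257 + 102·63
1 = 102·5460 − 2167·257
So 257·(-2167) ≡ 1 (mod 5460), hence d ≡ -2167 ≡ 3293 (mod 5460).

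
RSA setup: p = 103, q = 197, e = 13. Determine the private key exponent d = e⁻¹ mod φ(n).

φ(n) = (p−1)(q−1) = 102·196 = 19992.
Need d with 13·d ≡ 1 (mod 19992). Apply the extended Euclidean algorithm:
19992 = 1537·13 + 11
13 = 1·11 + 2
11 = 5·2 + 1
2 = 2·1 + 0
Back-substitute:
1 = 11 − 5·2
1 = −5·13 + 6·11
1 = 6·19992 − 9227·13
So 13·(-9227) ≡ 1 (mod 19992), hence d ≡ -9227 ≡ 10765 (mod 19992).

10765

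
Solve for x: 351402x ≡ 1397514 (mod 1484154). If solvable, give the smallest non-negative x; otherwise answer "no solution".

110939

First find gcd(351402, 1484154):
1484154 = 4·351402 + 78546
351402 = 4·78546 + 37218
78546 = 2·37218 + 4110
37218 = 9·4110 + 228
4110 = 18·228 + 6
228 = 38·6 + 0
gcd = 6 and 6 | 1397514, so solutions exist. Divide through by 6: 58567x ≡ 232919 (mod 247359).
Now find 58567⁻¹ mod 247359:
247359 = 4×58567 + 13091
58567 = 4×13091 + 6203
13091 = 2×6203 + 685
6203 = 9×685 + 38
685 = 18×38 + 1
38 = 38×1 + 0
Back-substitute:
1 = 685 − 18·38
1 = −18·6203 + 163·685
1 = 163·13091 − 344·6203
1 = −344·58567 + 1539·13091
1 = 1539·247359 − 6500·58567
So 58567·(-6500) ≡ 1 (mod 247359), i.e. 58567⁻¹ ≡ 240859.
Then x ≡ 240859·232919 ≡ 110939 (mod 247359); the smallest non-negative solution is x = 110939.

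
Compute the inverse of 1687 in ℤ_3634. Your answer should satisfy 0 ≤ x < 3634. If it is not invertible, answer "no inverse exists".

601

Apply the Euclidean algorithm to 3634 and 1687:
3634 = 2·1687 + 260
1687 = 6·260 + 127
260 = 2·127 + 6
127 = 21·6 + 1
6 = 6·1 + 0
gcd = 1, so the inverse exists. Back-substitute:
1 = 127 − 21·6
1 = −21·260 + 43·127
1 = 43·1687 − 279·260
1 = −279·3634 + 601·1687
So 1687·601 ≡ 1 (mod 3634).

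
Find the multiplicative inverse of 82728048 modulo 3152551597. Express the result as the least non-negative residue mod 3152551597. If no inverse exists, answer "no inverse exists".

Compute gcd(82728048, 3152551597):
3152551597 = 38×82728048 + 8885773
82728048 = 9×8885773 + 2756091
8885773 = 3×2756091 + 617500
2756091 = 4×617500 + 286091
617500 = 2×286091 + 45318
286091 = 6×45318 + 14183
45318 = 3×14183 + 2769
14183 = 5×2769 + 338
2769 = 8×338 + 65
338 = 5×65 + 13
65 = 5×13 + 0
Since gcd = 13 > 1, 82728048 is not a unit mod 3152551597.

no inverse exists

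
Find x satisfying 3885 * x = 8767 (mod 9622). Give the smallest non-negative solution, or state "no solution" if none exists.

4495

First find gcd(3885, 9622):
9622 = 2*3885 + 1852
3885 = 2*1852 + 181
1852 = 10*181 + 42
181 = 4*42 + 13
42 = 3*13 + 3
13 = 4*3 + 1
3 = 3*1 + 0
gcd = 1, so a unique solution mod 9622 exists.
Back-substitute for the Bézout coefficients:
1 = 13 − 4·3
1 = −4·42 + 13·13
1 = 13·181 − 56·42
1 = −56·1852 + 573·181
1 = 573·3885 − 1202·1852
1 = −1202·9622 + 2977·3885
So 3885·(2977) ≡ 1 (mod 9622), giving 3885⁻¹ ≡ 2977.
x ≡ 3885⁻¹·8767 ≡ 2977·8767 ≡ 4495 (mod 9622).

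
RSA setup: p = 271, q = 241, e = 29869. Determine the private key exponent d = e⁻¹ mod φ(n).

50629

φ(n) = (p−1)(q−1) = 270·240 = 64800.
Need d with 29869·d ≡ 1 (mod 64800). Apply the extended Euclidean algorithm:
64800 = 2×29869 + 5062
29869 = 5×5062 + 4559
5062 = 1×4559 + 503
4559 = 9×503 + 32
503 = 15×32 + 23
32 = 1×23 + 9
23 = 2×9 + 5
9 = 1×5 + 4
5 = 1×4 + 1
4 = 4×1 + 0
Back-substitute:
1 = 5 − 4
1 = −9 + 2·5
1 = 2·23 − 5·9
1 = −5·32 + 7·23
1 = 7·503 − 110·32
1 = −110·4559 + 997·503
1 = 997·5062 − 1107·4559
1 = −1107·29869 + 6532·5062
1 = 6532·64800 − 14171·29869
So 29869·(-14171) ≡ 1 (mod 64800), hence d ≡ -14171 ≡ 50629 (mod 64800).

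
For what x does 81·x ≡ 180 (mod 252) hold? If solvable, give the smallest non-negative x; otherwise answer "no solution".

24

First find gcd(81, 252):
252 = 3·81 + 9
81 = 9·9 + 0
gcd = 9 and 9 | 180, so solutions exist. Divide through by 9: 9x ≡ 20 (mod 28).
Now find 9⁻¹ mod 28:
28 = 3×9 + 1
9 = 9×1 + 0
Back-substitute:
1 = 28 − 3·9
So 9·(-3) ≡ 1 (mod 28), i.e. 9⁻¹ ≡ 25.
Then x ≡ 25·20 ≡ 24 (mod 28); the smallest non-negative solution is x = 24.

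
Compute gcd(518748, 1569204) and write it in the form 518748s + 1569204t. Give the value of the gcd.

Euclidean algorithm:
1569204 = 3*518748 + 12960
518748 = 40*12960 + 348
12960 = 37*348 + 84
348 = 4*84 + 12
84 = 7*12 + 0
gcd(518748, 1569204) = 12.
Working backward:
12 = 348 − 4·84
12 = −4·12960 + 149·348
12 = 149·518748 − 5964·12960
12 = −5964·1569204 + 18041·518748
So 12 = (-5964)·1569204 + (18041)·518748.

12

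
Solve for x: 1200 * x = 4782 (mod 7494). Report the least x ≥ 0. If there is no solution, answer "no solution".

First find gcd(1200, 7494):
7494 = 6×1200 + 294
1200 = 4×294 + 24
294 = 12×24 + 6
24 = 4×6 + 0
gcd = 6 and 6 | 4782, so solutions exist. Divide through by 6: 200x ≡ 797 (mod 1249).
Now find 200⁻¹ mod 1249:
1249 = 6*200 + 49
200 = 4*49 + 4
49 = 12*4 + 1
4 = 4*1 + 0
Back-substitute:
1 = 49 − 12·4
1 = −12·200 + 49·49
1 = 49·1249 − 306·200
So 200·(-306) ≡ 1 (mod 1249), i.e. 200⁻¹ ≡ 943.
Then x ≡ 943·797 ≡ 922 (mod 1249); the smallest non-negative solution is x = 922.

922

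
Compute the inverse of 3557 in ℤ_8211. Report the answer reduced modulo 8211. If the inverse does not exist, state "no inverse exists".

Run Euclid on (8211, 3557):
8211 = 2×3557 + 1097
3557 = 3×1097 + 266
1097 = 4×266 + 33
266 = 8×33 + 2
33 = 16×2 + 1
2 = 2×1 + 0
Since gcd(3557, 8211) = 1, back-substitute to write 1 as a combination:
1 = 33 − 16·2
1 = −16·266 + 129·33
1 = 129·1097 − 532·266
1 = −532·3557 + 1725·1097
1 = 1725·8211 − 3982·3557
So 3557·(-3982) ≡ 1 (mod 8211), and -3982 ≡ 4229 (mod 8211).

4229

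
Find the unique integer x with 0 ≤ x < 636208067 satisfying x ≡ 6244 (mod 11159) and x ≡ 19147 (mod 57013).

201560102

Write x = 6244 + 11159·k. Then 11159·k ≡ 19147 − 6244 ≡ 12903 (mod 57013).
Need 11159⁻¹ mod 57013. Extended Euclid on (57013, 11159):
57013 = 5*11159 + 1218
11159 = 9*1218 + 197
1218 = 6*197 + 36
197 = 5*36 + 17
36 = 2*17 + 2
17 = 8*2 + 1
2 = 2*1 + 0
Back-substitute:
1 = 17 − 8·2
1 = −8·36 + 17·17
1 = 17·197 − 93·36
1 = −93·1218 + 575·197
1 = 575·11159 − 5268·1218
1 = −5268·57013 + 26915·11159
11159⁻¹ ≡ 26915 (mod 57013), so k ≡ 26915·12903 ≡ 18062 (mod 57013).
x = 6244 + 11159·18062 = 201560102.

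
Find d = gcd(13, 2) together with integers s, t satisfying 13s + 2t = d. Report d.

Euclidean algorithm:
13 = 6*2 + 1
2 = 2*1 + 0
gcd(13, 2) = 1.
Working backward:
1 = 13 − 6·2
So 1 = (1)·13 + (-6)·2.

1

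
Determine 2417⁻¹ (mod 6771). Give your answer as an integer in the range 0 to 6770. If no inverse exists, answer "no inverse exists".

Run Euclid on (6771, 2417):
6771 = 2*2417 + 1937
2417 = 1*1937 + 480
1937 = 4*480 + 17
480 = 28*17 + 4
17 = 4*4 + 1
4 = 4*1 + 0
The gcd is 1. Working backward:
1 = 17 − 4·4
1 = −4·480 + 113·17
1 = 113·1937 − 456·480
1 = −456·2417 + 569·1937
1 = 569·6771 − 1594·2417
Hence 2417⁻¹ ≡ -1594 ≡ 5177 (mod 6771).

5177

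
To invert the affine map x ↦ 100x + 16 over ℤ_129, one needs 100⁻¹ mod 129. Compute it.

Apply the Euclidean algorithm to 129 and 100:
129 = 1·100 + 29
100 = 3·29 + 13
29 = 2·13 + 3
13 = 4·3 + 1
3 = 3·1 + 0
The gcd is 1. Working backward:
1 = 13 − 4·3
1 = −4·29 + 9·13
1 = 9·100 − 31·29
1 = −31·129 + 40·100
So 100·40 ≡ 1 (mod 129).

40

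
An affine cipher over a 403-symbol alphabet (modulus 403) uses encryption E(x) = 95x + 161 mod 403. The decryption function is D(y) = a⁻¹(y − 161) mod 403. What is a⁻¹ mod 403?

140

gcd(403, 95) by repeated division:
403 = 4·95 + 23
95 = 4·23 + 3
23 = 7·3 + 2
3 = 1·2 + 1
2 = 2·1 + 0
The gcd is 1. Working backward:
1 = 3 − 2
1 = −23 + 8·3
1 = 8·95 − 33·23
1 = −33·403 + 140·95
So 95·140 ≡ 1 (mod 403).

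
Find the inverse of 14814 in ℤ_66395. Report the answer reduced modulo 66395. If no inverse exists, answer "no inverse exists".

46204

Apply the Euclidean algorithm to 66395 and 14814:
66395 = 4*14814 + 7139
14814 = 2*7139 + 536
7139 = 13*536 + 171
536 = 3*171 + 23
171 = 7*23 + 10
23 = 2*10 + 3
10 = 3*3 + 1
3 = 3*1 + 0
The gcd is 1. Working backward:
1 = 10 − 3·3
1 = −3·23 + 7·10
1 = 7·171 − 52·23
1 = −52·536 + 163·171
1 = 163·7139 − 2171·536
1 = −2171·14814 + 4505·7139
1 = 4505·66395 − 20191·14814
Hence 14814⁻¹ ≡ -20191 ≡ 46204 (mod 66395).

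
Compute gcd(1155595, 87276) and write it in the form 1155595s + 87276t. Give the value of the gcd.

Euclidean algorithm:
1155595 = 13*87276 + 21007
87276 = 4*21007 + 3248
21007 = 6*3248 + 1519
3248 = 2*1519 + 210
1519 = 7*210 + 49
210 = 4*49 + 14
49 = 3*14 + 7
14 = 2*7 + 0
gcd(1155595, 87276) = 7.
Working backward:
7 = 49 − 3·14
7 = −3·210 + 13·49
7 = 13·1519 − 94·210
7 = −94·3248 + 201·1519
7 = 201·21007 − 1300·3248
7 = −1300·87276 + 5401·21007
7 = 5401·1155595 − 71513·87276
So 7 = (5401)·1155595 + (-71513)·87276.

7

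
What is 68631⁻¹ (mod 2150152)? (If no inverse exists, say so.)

478647

Extended Euclidean algorithm:
2150152 = 31×68631 + 22591
68631 = 3×22591 + 858
22591 = 26×858 + 283
858 = 3×283 + 9
283 = 31×9 + 4
9 = 2×4 + 1
4 = 4×1 + 0
gcd = 1, so the inverse exists. Back-substitute:
1 = 9 − 2·4
1 = −2·283 + 63·9
1 = 63·858 − 191·283
1 = −191·22591 + 5029·858
1 = 5029·68631 − 15278·22591
1 = −15278·2150152 + 478647·68631
So 68631·478647 ≡ 1 (mod 2150152).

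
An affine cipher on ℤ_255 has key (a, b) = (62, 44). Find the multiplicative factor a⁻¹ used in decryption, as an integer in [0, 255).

218

gcd(255, 62) by repeated division:
255 = 4·62 + 7
62 = 8·7 + 6
7 = 1·6 + 1
6 = 6·1 + 0
The gcd is 1. Working backward:
1 = 7 − 6
1 = −62 + 9·7
1 = 9·255 − 37·62
So 62·(-37) ≡ 1 (mod 255), and -37 ≡ 218 (mod 255).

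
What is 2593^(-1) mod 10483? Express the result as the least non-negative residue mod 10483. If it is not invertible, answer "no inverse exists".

2361

Extended Euclidean algorithm:
10483 = 4×2593 + 111
2593 = 23×111 + 40
111 = 2×40 + 31
40 = 1×31 + 9
31 = 3×9 + 4
9 = 2×4 + 1
4 = 4×1 + 0
The gcd is 1. Working backward:
1 = 9 − 2·4
1 = −2·31 + 7·9
1 = 7·40 − 9·31
1 = −9·111 + 25·40
1 = 25·2593 − 584·111
1 = −584·10483 + 2361·2593
So 2593·2361 ≡ 1 (mod 10483).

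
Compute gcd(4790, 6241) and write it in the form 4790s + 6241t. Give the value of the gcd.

Repeated division:
6241 = 1·4790 + 1451
4790 = 3·1451 + 437
1451 = 3·437 + 140
437 = 3·140 + 17
140 = 8·17 + 4
17 = 4·4 + 1
4 = 4·1 + 0
gcd(4790, 6241) = 1.
Working backward:
1 = 17 − 4·4
1 = −4·140 + 33·17
1 = 33·437 − 103·140
1 = −103·1451 + 342·437
1 = 342·4790 − 1129·1451
1 = −1129·6241 + 1471·4790
So 1 = (-1129)·6241 + (1471)·4790.

1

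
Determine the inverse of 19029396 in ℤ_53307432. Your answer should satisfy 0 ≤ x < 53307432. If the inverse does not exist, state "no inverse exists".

Compute gcd(19029396, 53307432):
53307432 = 2·19029396 + 15248640
19029396 = 1·15248640 + 3780756
15248640 = 4·3780756 + 125616
3780756 = 30·125616 + 12276
125616 = 10·12276 + 2856
12276 = 4·2856 + 852
2856 = 3·852 + 300
852 = 2·300 + 252
300 = 1·252 + 48
252 = 5·48 + 12
48 = 4·12 + 0
The gcd is 12, not 1, hence no inverse exists.

no inverse exists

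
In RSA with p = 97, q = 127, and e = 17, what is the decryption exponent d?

φ(n) = (p−1)(q−1) = 96·126 = 12096.
Need d with 17·d ≡ 1 (mod 12096). Apply the extended Euclidean algorithm:
12096 = 711·17 + 9
17 = 1·9 + 8
9 = 1·8 + 1
8 = 8·1 + 0
Back-substitute:
1 = 9 − 8
1 = −17 + 2·9
1 = 2·12096 − 1423·17
So 17·(-1423) ≡ 1 (mod 12096), hence d ≡ -1423 ≡ 10673 (mod 12096).

10673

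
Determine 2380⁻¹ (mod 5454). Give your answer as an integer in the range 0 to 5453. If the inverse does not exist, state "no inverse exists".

no inverse exists

Euclidean algorithm on 5454, 2380:
5454 = 2×2380 + 694
2380 = 3×694 + 298
694 = 2×298 + 98
298 = 3×98 + 4
98 = 24×4 + 2
4 = 2×2 + 0
Since gcd = 2 > 1, 2380 is not a unit mod 5454.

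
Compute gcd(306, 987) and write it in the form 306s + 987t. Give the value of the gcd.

3

Euclidean algorithm:
987 = 3×306 + 69
306 = 4×69 + 30
69 = 2×30 + 9
30 = 3×9 + 3
9 = 3×3 + 0
gcd(306, 987) = 3.
Working backward:
3 = 30 − 3·9
3 = −3·69 + 7·30
3 = 7·306 − 31·69
3 = −31·987 + 100·306
So 3 = (-31)·987 + (100)·306.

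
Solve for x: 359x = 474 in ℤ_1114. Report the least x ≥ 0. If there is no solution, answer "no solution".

82

First find gcd(359, 1114):
1114 = 3*359 + 37
359 = 9*37 + 26
37 = 1*26 + 11
26 = 2*11 + 4
11 = 2*4 + 3
4 = 1*3 + 1
3 = 3*1 + 0
gcd = 1, so a unique solution mod 1114 exists.
Back-substitute for the Bézout coefficients:
1 = 4 − 3
1 = −11 + 3·4
1 = 3·26 − 7·11
1 = −7·37 + 10·26
1 = 10·359 − 97·37
1 = −97·1114 + 301·359
So 359·(301) ≡ 1 (mod 1114), giving 359⁻¹ ≡ 301.
x ≡ 359⁻¹·474 ≡ 301·474 ≡ 82 (mod 1114).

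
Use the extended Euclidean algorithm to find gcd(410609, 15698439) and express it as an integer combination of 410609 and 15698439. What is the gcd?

1

Apply Euclid's algorithm to 15698439 and 410609:
15698439 = 38·410609 + 95297
410609 = 4·95297 + 29421
95297 = 3·29421 + 7034
29421 = 4·7034 + 1285
7034 = 5·1285 + 609
1285 = 2·609 + 67
609 = 9·67 + 6
67 = 11·6 + 1
6 = 6·1 + 0
gcd(410609, 15698439) = 1.
Working backward:
1 = 67 − 11·6
1 = −11·609 + 100·67
1 = 100·1285 − 211·609
1 = −211·7034 + 1155·1285
1 = 1155·29421 − 4831·7034
1 = −4831·95297 + 15648·29421
1 = 15648·410609 − 67423·95297
1 = −67423·15698439 + 2577722·410609
So 1 = (-67423)·15698439 + (2577722)·410609.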